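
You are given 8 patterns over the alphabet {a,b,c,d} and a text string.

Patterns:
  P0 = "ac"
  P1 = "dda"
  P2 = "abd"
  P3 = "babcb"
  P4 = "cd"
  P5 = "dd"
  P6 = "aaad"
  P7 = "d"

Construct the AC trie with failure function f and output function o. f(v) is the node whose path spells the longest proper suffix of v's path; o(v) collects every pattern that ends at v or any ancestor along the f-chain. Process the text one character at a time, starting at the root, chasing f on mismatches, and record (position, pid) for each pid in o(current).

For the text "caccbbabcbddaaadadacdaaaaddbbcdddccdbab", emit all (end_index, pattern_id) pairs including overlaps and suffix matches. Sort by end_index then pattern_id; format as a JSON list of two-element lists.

Construct AC machine:
Trie nodes:
  0='ε' goto a→1 b→8 c→13 d→3
  1='a' goto a→15 b→6 c→2
  2='ac' goto ·  [P0 ends]
  3='d' goto d→4  [P7 ends]
  4='dd' goto a→5  [P5 ends]
  5='dda' goto ·  [P1 ends]
  6='ab' goto d→7
  7='abd' goto ·  [P2 ends]
  8='b' goto a→9
  9='ba' goto b→10
  10='bab' goto c→11
  11='babc' goto b→12
  12='babcb' goto ·  [P3 ends]
  13='c' goto d→14
  14='cd' goto ·  [P4 ends]
  15='aa' goto a→16
  16='aaa' goto d→17
  17='aaad' goto ·  [P6 ends]

Failure links (BFS by depth):
  fail(1) 'a': from fail(0)=0 chase 'a': 0 ⇒ 0;  out=∅∪out(0)=∅
  fail(3) 'd': from fail(0)=0 chase 'd': 0 ⇒ 0;  out={7}∪out(0)={7}
  fail(8) 'b': from fail(0)=0 chase 'b': 0 ⇒ 0;  out=∅∪out(0)=∅
  fail(13) 'c': from fail(0)=0 chase 'c': 0 ⇒ 0;  out=∅∪out(0)=∅
  fail(2) 'ac': from fail(1)=0 chase 'c': 0 ⇒ 13;  out={0}∪out(13)={0}
  fail(4) 'dd': from fail(3)=0 chase 'd': 0 ⇒ 3;  out={5}∪out(3)={5,7}
  fail(6) 'ab': from fail(1)=0 chase 'b': 0 ⇒ 8;  out=∅∪out(8)=∅
  fail(9) 'ba': from fail(8)=0 chase 'a': 0 ⇒ 1;  out=∅∪out(1)=∅
  fail(14) 'cd': from fail(13)=0 chase 'd': 0 ⇒ 3;  out={4}∪out(3)={4,7}
  fail(15) 'aa': from fail(1)=0 chase 'a': 0 ⇒ 1;  out=∅∪out(1)=∅
  fail(5) 'dda': from fail(4)=3 chase 'a': 3→0 ⇒ 1;  out={1}∪out(1)={1}
  fail(7) 'abd': from fail(6)=8 chase 'd': 8→0 ⇒ 3;  out={2}∪out(3)={2,7}
  fail(10) 'bab': from fail(9)=1 chase 'b': 1 ⇒ 6;  out=∅∪out(6)=∅
  fail(16) 'aaa': from fail(15)=1 chase 'a': 1 ⇒ 15;  out=∅∪out(15)=∅
  fail(11) 'babc': from fail(10)=6 chase 'c': 6→8→0 ⇒ 13;  out=∅∪out(13)=∅
  fail(17) 'aaad': from fail(16)=15 chase 'd': 15→1→0 ⇒ 3;  out={6}∪out(3)={6,7}
  fail(12) 'babcb': from fail(11)=13 chase 'b': 13→0 ⇒ 8;  out={3}∪out(8)={3}

Text stream:
[0] read 'c'  n0⇒n13
[1] read 'a'  n13⇒n1 (fail-walked)
[2] read 'c'  n1⇒n2  ** P0@[1:2]
[3] read 'c'  n2⇒n13 (fail-walked)
[4] read 'b'  n13⇒n8 (fail-walked)
[5] read 'b'  n8⇒n8 (fail-walked)
[6] read 'a'  n8⇒n9
[7] read 'b'  n9⇒n10
[8] read 'c'  n10⇒n11
[9] read 'b'  n11⇒n12  ** P3@[5:9]
[10] read 'd'  n12⇒n3 (fail-walked)  ** P7@[10:10]
[11] read 'd'  n3⇒n4  ** P5@[10:11],P7@[11:11]
[12] read 'a'  n4⇒n5  ** P1@[10:12]
[13] read 'a'  n5⇒n15 (fail-walked)
[14] read 'a'  n15⇒n16
[15] read 'd'  n16⇒n17  ** P6@[12:15],P7@[15:15]
[16] read 'a'  n17⇒n1 (fail-walked)
[17] read 'd'  n1⇒n3 (fail-walked)  ** P7@[17:17]
[18] read 'a'  n3⇒n1 (fail-walked)
[19] read 'c'  n1⇒n2  ** P0@[18:19]
[20] read 'd'  n2⇒n14 (fail-walked)  ** P4@[19:20],P7@[20:20]
[21] read 'a'  n14⇒n1 (fail-walked)
[22] read 'a'  n1⇒n15
[23] read 'a'  n15⇒n16
[24] read 'a'  n16⇒n16 (fail-walked)
[25] read 'd'  n16⇒n17  ** P6@[22:25],P7@[25:25]
[26] read 'd'  n17⇒n4 (fail-walked)  ** P5@[25:26],P7@[26:26]
[27] read 'b'  n4⇒n8 (fail-walked)
[28] read 'b'  n8⇒n8 (fail-walked)
[29] read 'c'  n8⇒n13 (fail-walked)
[30] read 'd'  n13⇒n14  ** P4@[29:30],P7@[30:30]
[31] read 'd'  n14⇒n4 (fail-walked)  ** P5@[30:31],P7@[31:31]
[32] read 'd'  n4⇒n4 (fail-walked)  ** P5@[31:32],P7@[32:32]
[33] read 'c'  n4⇒n13 (fail-walked)
[34] read 'c'  n13⇒n13 (fail-walked)
[35] read 'd'  n13⇒n14  ** P4@[34:35],P7@[35:35]
[36] read 'b'  n14⇒n8 (fail-walked)
[37] read 'a'  n8⇒n9
[38] read 'b'  n9⇒n10

All matches (sorted): [[2,0],[9,3],[10,7],[11,5],[11,7],[12,1],[15,6],[15,7],[17,7],[19,0],[20,4],[20,7],[25,6],[25,7],[26,5],[26,7],[30,4],[30,7],[31,5],[31,7],[32,5],[32,7],[35,4],[35,7]]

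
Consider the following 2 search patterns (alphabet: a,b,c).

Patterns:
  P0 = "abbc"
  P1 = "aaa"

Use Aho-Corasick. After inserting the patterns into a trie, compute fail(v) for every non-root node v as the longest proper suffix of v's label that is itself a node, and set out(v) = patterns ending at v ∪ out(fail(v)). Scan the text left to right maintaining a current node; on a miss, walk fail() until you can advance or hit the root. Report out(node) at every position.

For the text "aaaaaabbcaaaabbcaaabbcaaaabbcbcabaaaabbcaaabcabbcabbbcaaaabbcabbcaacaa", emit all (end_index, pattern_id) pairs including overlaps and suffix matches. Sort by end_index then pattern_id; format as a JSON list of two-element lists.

Construct AC machine:
Trie nodes:
  0='ε' goto a→1
  1='a' goto a→5 b→2
  2='ab' goto b→3
  3='abb' goto c→4
  4='abbc' goto ·  ←P0
  5='aa' goto a→6
  6='aaa' goto ·  ←P1

Failure links (BFS by depth):
  fail(1) 'a': from fail(0)=0 chase 'a': 0 ⇒ 0;  out=∅∪out(0)=∅
  fail(2) 'ab': from fail(1)=0 chase 'b': 0 ⇒ 0;  out=∅∪out(0)=∅
  fail(5) 'aa': from fail(1)=0 chase 'a': 0 ⇒ 1;  out=∅∪out(1)=∅
  fail(3) 'abb': from fail(2)=0 chase 'b': 0 ⇒ 0;  out=∅∪out(0)=∅
  fail(6) 'aaa': from fail(5)=1 chase 'a': 1 ⇒ 5;  out={1}∪out(5)={1}
  fail(4) 'abbc': from fail(3)=0 chase 'c': 0 ⇒ 0;  out={0}∪out(0)={0}

Run:
pos 0 'a': at 1
pos 1 'a': at 5
pos 2 'a': at 6  → match P1@[0:2]
pos 3 'a': at 6 (via fail)  → match P1@[1:3]
pos 4 'a': at 6 (via fail)  → match P1@[2:4]
pos 5 'a': at 6 (via fail)  → match P1@[3:5]
pos 6 'b': at 2 (via fail)
pos 7 'b': at 3
pos 8 'c': at 4  → match P0@[5:8]
pos 9 'a': at 1 (via fail)
pos 10 'a': at 5
pos 11 'a': at 6  → match P1@[9:11]
pos 12 'a': at 6 (via fail)  → match P1@[10:12]
pos 13 'b': at 2 (via fail)
pos 14 'b': at 3
pos 15 'c': at 4  → match P0@[12:15]
pos 16 'a': at 1 (via fail)
pos 17 'a': at 5
pos 18 'a': at 6  → match P1@[16:18]
pos 19 'b': at 2 (via fail)
pos 20 'b': at 3
pos 21 'c': at 4  → match P0@[18:21]
pos 22 'a': at 1 (via fail)
pos 23 'a': at 5
pos 24 'a': at 6  → match P1@[22:24]
pos 25 'a': at 6 (via fail)  → match P1@[23:25]
pos 26 'b': at 2 (via fail)
pos 27 'b': at 3
pos 28 'c': at 4  → match P0@[25:28]
pos 29 'b': at 0 (via fail)
pos 30 'c': at 0
pos 31 'a': at 1
pos 32 'b': at 2
pos 33 'a': at 1 (via fail)
pos 34 'a': at 5
pos 35 'a': at 6  → match P1@[33:35]
pos 36 'a': at 6 (via fail)  → match P1@[34:36]
pos 37 'b': at 2 (via fail)
pos 38 'b': at 3
pos 39 'c': at 4  → match P0@[36:39]
pos 40 'a': at 1 (via fail)
pos 41 'a': at 5
pos 42 'a': at 6  → match P1@[40:42]
pos 43 'b': at 2 (via fail)
pos 44 'c': at 0 (via fail)
pos 45 'a': at 1
pos 46 'b': at 2
pos 47 'b': at 3
pos 48 'c': at 4  → match P0@[45:48]
pos 49 'a': at 1 (via fail)
pos 50 'b': at 2
pos 51 'b': at 3
pos 52 'b': at 0 (via fail)
pos 53 'c': at 0
pos 54 'a': at 1
pos 55 'a': at 5
pos 56 'a': at 6  → match P1@[54:56]
pos 57 'a': at 6 (via fail)  → match P1@[55:57]
pos 58 'b': at 2 (via fail)
pos 59 'b': at 3
pos 60 'c': at 4  → match P0@[57:60]
pos 61 'a': at 1 (via fail)
pos 62 'b': at 2
pos 63 'b': at 3
pos 64 'c': at 4  → match P0@[61:64]
pos 65 'a': at 1 (via fail)
pos 66 'a': at 5
pos 67 'c': at 0 (via fail)
pos 68 'a': at 1
pos 69 'a': at 5

Matches: [[2,1],[3,1],[4,1],[5,1],[8,0],[11,1],[12,1],[15,0],[18,1],[21,0],[24,1],[25,1],[28,0],[35,1],[36,1],[39,0],[42,1],[48,0],[56,1],[57,1],[60,0],[64,0]]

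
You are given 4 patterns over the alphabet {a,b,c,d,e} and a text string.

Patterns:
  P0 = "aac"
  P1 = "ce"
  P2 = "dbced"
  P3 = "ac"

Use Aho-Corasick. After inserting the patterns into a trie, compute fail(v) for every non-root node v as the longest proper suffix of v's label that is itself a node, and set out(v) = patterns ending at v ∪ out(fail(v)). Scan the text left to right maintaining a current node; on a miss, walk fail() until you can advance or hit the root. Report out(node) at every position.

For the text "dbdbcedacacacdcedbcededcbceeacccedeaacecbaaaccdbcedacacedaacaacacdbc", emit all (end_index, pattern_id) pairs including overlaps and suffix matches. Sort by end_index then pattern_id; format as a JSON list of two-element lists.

Construct AC machine:
Trie (insert patterns):
  0='ε' goto a→1 c→4 d→6
  1='a' goto a→2 c→11
  2='aa' goto c→3
  3='aac' goto ·  ←P0
  4='c' goto e→5
  5='ce' goto ·  ←P1
  6='d' goto b→7
  7='db' goto c→8
  8='dbc' goto e→9
  9='dbce' goto d→10
  10='dbced' goto ·  ←P2
  11='ac' goto ·  ←P3

Failure links (BFS by depth):
  fail(1) 'a': from fail(0)=0 chase 'a': 0 ⇒ 0;  out=∅∪out(0)=∅
  fail(4) 'c': from fail(0)=0 chase 'c': 0 ⇒ 0;  out=∅∪out(0)=∅
  fail(6) 'd': from fail(0)=0 chase 'd': 0 ⇒ 0;  out=∅∪out(0)=∅
  fail(2) 'aa': from fail(1)=0 chase 'a': 0 ⇒ 1;  out=∅∪out(1)=∅
  fail(5) 'ce': from fail(4)=0 chase 'e': 0 ⇒ 0;  out={1}∪out(0)={1}
  fail(7) 'db': from fail(6)=0 chase 'b': 0 ⇒ 0;  out=∅∪out(0)=∅
  fail(11) 'ac': from fail(1)=0 chase 'c': 0 ⇒ 4;  out={3}∪out(4)={3}
  fail(3) 'aac': from fail(2)=1 chase 'c': 1 ⇒ 11;  out={0}∪out(11)={0,3}
  fail(8) 'dbc': from fail(7)=0 chase 'c': 0 ⇒ 4;  out=∅∪out(4)=∅
  fail(9) 'dbce': from fail(8)=4 chase 'e': 4 ⇒ 5;  out=∅∪out(5)={1}
  fail(10) 'dbced': from fail(9)=5 chase 'd': 5→0 ⇒ 6;  out={2}∪out(6)={2}

Text stream:
[0] read 'd'  n0⇒n6
[1] read 'b'  n6⇒n7
[2] read 'd'  n7⇒n6 ·f
[3] read 'b'  n6⇒n7
[4] read 'c'  n7⇒n8
[5] read 'e'  n8⇒n9  emit P1@[4:5]
[6] read 'd'  n9⇒n10  emit P2@[2:6]
[7] read 'a'  n10⇒n1 ·f
[8] read 'c'  n1⇒n11  emit P3@[7:8]
[9] read 'a'  n11⇒n1 ·f
[10] read 'c'  n1⇒n11  emit P3@[9:10]
[11] read 'a'  n11⇒n1 ·f
[12] read 'c'  n1⇒n11  emit P3@[11:12]
[13] read 'd'  n11⇒n6 ·f
[14] read 'c'  n6⇒n4 ·f
[15] read 'e'  n4⇒n5  emit P1@[14:15]
[16] read 'd'  n5⇒n6 ·f
[17] read 'b'  n6⇒n7
[18] read 'c'  n7⇒n8
[19] read 'e'  n8⇒n9  emit P1@[18:19]
[20] read 'd'  n9⇒n10  emit P2@[16:20]
[21] read 'e'  n10⇒n0 ·f
[22] read 'd'  n0⇒n6
[23] read 'c'  n6⇒n4 ·f
[24] read 'b'  n4⇒n0 ·f
[25] read 'c'  n0⇒n4
[26] read 'e'  n4⇒n5  emit P1@[25:26]
[27] read 'e'  n5⇒n0 ·f
[28] read 'a'  n0⇒n1
[29] read 'c'  n1⇒n11  emit P3@[28:29]
[30] read 'c'  n11⇒n4 ·f
[31] read 'c'  n4⇒n4 ·f
[32] read 'e'  n4⇒n5  emit P1@[31:32]
[33] read 'd'  n5⇒n6 ·f
[34] read 'e'  n6⇒n0 ·f
[35] read 'a'  n0⇒n1
[36] read 'a'  n1⇒n2
[37] read 'c'  n2⇒n3  emit P0@[35:37],P3@[36:37]
[38] read 'e'  n3⇒n5 ·f  emit P1@[37:38]
[39] read 'c'  n5⇒n4 ·f
[40] read 'b'  n4⇒n0 ·f
[41] read 'a'  n0⇒n1
[42] read 'a'  n1⇒n2
[43] read 'a'  n2⇒n2 ·f
[44] read 'c'  n2⇒n3  emit P0@[42:44],P3@[43:44]
[45] read 'c'  n3⇒n4 ·f
[46] read 'd'  n4⇒n6 ·f
[47] read 'b'  n6⇒n7
[48] read 'c'  n7⇒n8
[49] read 'e'  n8⇒n9  emit P1@[48:49]
[50] read 'd'  n9⇒n10  emit P2@[46:50]
[51] read 'a'  n10⇒n1 ·f
[52] read 'c'  n1⇒n11  emit P3@[51:52]
[53] read 'a'  n11⇒n1 ·f
[54] read 'c'  n1⇒n11  emit P3@[53:54]
[55] read 'e'  n11⇒n5 ·f  emit P1@[54:55]
[56] read 'd'  n5⇒n6 ·f
[57] read 'a'  n6⇒n1 ·f
[58] read 'a'  n1⇒n2
[59] read 'c'  n2⇒n3  emit P0@[57:59],P3@[58:59]
[60] read 'a'  n3⇒n1 ·f
[61] read 'a'  n1⇒n2
[62] read 'c'  n2⇒n3  emit P0@[60:62],P3@[61:62]
[63] read 'a'  n3⇒n1 ·f
[64] read 'c'  n1⇒n11  emit P3@[63:64]
[65] read 'd'  n11⇒n6 ·f
[66] read 'b'  n6⇒n7
[67] read 'c'  n7⇒n8

Result: [[5,1],[6,2],[8,3],[10,3],[12,3],[15,1],[19,1],[20,2],[26,1],[29,3],[32,1],[37,0],[37,3],[38,1],[44,0],[44,3],[49,1],[50,2],[52,3],[54,3],[55,1],[59,0],[59,3],[62,0],[62,3],[64,3]]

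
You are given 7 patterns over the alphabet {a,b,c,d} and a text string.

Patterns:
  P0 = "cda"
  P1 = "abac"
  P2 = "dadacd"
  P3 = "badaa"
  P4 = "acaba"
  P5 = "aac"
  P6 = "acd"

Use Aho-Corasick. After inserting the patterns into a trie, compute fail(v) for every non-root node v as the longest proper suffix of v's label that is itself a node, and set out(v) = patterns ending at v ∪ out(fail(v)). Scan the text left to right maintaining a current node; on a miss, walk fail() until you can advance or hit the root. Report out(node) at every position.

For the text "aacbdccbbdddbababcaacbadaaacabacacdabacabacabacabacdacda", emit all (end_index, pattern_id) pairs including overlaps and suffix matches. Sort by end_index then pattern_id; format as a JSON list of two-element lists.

Construct AC machine:
Trie (insert patterns):
  0='ε' goto a→4 b→14 c→1 d→8
  1='c' goto d→2
  2='cd' goto a→3
  3='cda' goto ·  [P0 ends]
  4='a' goto a→23 b→5 c→19
  5='ab' goto a→6
  6='aba' goto c→7
  7='abac' goto ·  [P1 ends]
  8='d' goto a→9
  9='da' goto d→10
  10='dad' goto a→11
  11='dada' goto c→12
  12='dadac' goto d→13
  13='dadacd' goto ·  [P2 ends]
  14='b' goto a→15
  15='ba' goto d→16
  16='bad' goto a→17
  17='bada' goto a→18
  18='badaa' goto ·  [P3 ends]
  19='ac' goto a→20 d→25
  20='aca' goto b→21
  21='acab' goto a→22
  22='acaba' goto ·  [P4 ends]
  23='aa' goto c→24
  24='aac' goto ·  [P5 ends]
  25='acd' goto ·  [P6 ends]

BFS fail/out derivation:
  n1('c'): parent n0 fail=0; on 'c' 0 → fail=0;  out ∅∪∅=∅
  n4('a'): parent n0 fail=0; on 'a' 0 → fail=0;  out ∅∪∅=∅
  n8('d'): parent n0 fail=0; on 'd' 0 → fail=0;  out ∅∪∅=∅
  n14('b'): parent n0 fail=0; on 'b' 0 → fail=0;  out ∅∪∅=∅
  n2('cd'): parent n1 fail=0; on 'd' 0 → fail=8;  out ∅∪∅=∅
  n5('ab'): parent n4 fail=0; on 'b' 0 → fail=14;  out ∅∪∅=∅
  n9('da'): parent n8 fail=0; on 'a' 0 → fail=4;  out ∅∪∅=∅
  n15('ba'): parent n14 fail=0; on 'a' 0 → fail=4;  out ∅∪∅=∅
  n19('ac'): parent n4 fail=0; on 'c' 0 → fail=1;  out ∅∪∅=∅
  n23('aa'): parent n4 fail=0; on 'a' 0 → fail=4;  out ∅∪∅=∅
  n3('cda'): parent n2 fail=8; on 'a' 8 → fail=9;  out {0}∪∅={0}
  n6('aba'): parent n5 fail=14; on 'a' 14 → fail=15;  out ∅∪∅=∅
  n10('dad'): parent n9 fail=4; on 'd' 4→0 → fail=8;  out ∅∪∅=∅
  n16('bad'): parent n15 fail=4; on 'd' 4→0 → fail=8;  out ∅∪∅=∅
  n20('aca'): parent n19 fail=1; on 'a' 1→0 → fail=4;  out ∅∪∅=∅
  n24('aac'): parent n23 fail=4; on 'c' 4 → fail=19;  out {5}∪∅={5}
  n25('acd'): parent n19 fail=1; on 'd' 1 → fail=2;  out {6}∪∅={6}
  n7('abac'): parent n6 fail=15; on 'c' 15→4 → fail=19;  out {1}∪∅={1}
  n11('dada'): parent n10 fail=8; on 'a' 8 → fail=9;  out ∅∪∅=∅
  n17('bada'): parent n16 fail=8; on 'a' 8 → fail=9;  out ∅∪∅=∅
  n21('acab'): parent n20 fail=4; on 'b' 4 → fail=5;  out ∅∪∅=∅
  n12('dadac'): parent n11 fail=9; on 'c' 9→4 → fail=19;  out ∅∪∅=∅
  n18('badaa'): parent n17 fail=9; on 'a' 9→4 → fail=23;  out {3}∪∅={3}
  n22('acaba'): parent n21 fail=5; on 'a' 5 → fail=6;  out {4}∪∅={4}
  n13('dadacd'): parent n12 fail=19; on 'd' 19 → fail=25;  out {2}∪{6}={2,6}

Text stream:
pos 0 'a': at 4
pos 1 'a': at 23
pos 2 'c': at 24  ** P5@[0:2]
pos 3 'b': at 14 (via fail)
pos 4 'd': at 8 (via fail)
pos 5 'c': at 1 (via fail)
pos 6 'c': at 1 (via fail)
pos 7 'b': at 14 (via fail)
pos 8 'b': at 14 (via fail)
pos 9 'd': at 8 (via fail)
pos 10 'd': at 8 (via fail)
pos 11 'd': at 8 (via fail)
pos 12 'b': at 14 (via fail)
pos 13 'a': at 15
pos 14 'b': at 5 (via fail)
pos 15 'a': at 6
pos 16 'b': at 5 (via fail)
pos 17 'c': at 1 (via fail)
pos 18 'a': at 4 (via fail)
pos 19 'a': at 23
pos 20 'c': at 24  ** P5@[18:20]
pos 21 'b': at 14 (via fail)
pos 22 'a': at 15
pos 23 'd': at 16
pos 24 'a': at 17
pos 25 'a': at 18  ** P3@[21:25]
pos 26 'a': at 23 (via fail)
pos 27 'c': at 24  ** P5@[25:27]
pos 28 'a': at 20 (via fail)
pos 29 'b': at 21
pos 30 'a': at 22  ** P4@[26:30]
pos 31 'c': at 7 (via fail)  ** P1@[28:31]
pos 32 'a': at 20 (via fail)
pos 33 'c': at 19 (via fail)
pos 34 'd': at 25  ** P6@[32:34]
pos 35 'a': at 3 (via fail)  ** P0@[33:35]
pos 36 'b': at 5 (via fail)
pos 37 'a': at 6
pos 38 'c': at 7  ** P1@[35:38]
pos 39 'a': at 20 (via fail)
pos 40 'b': at 21
pos 41 'a': at 22  ** P4@[37:41]
pos 42 'c': at 7 (via fail)  ** P1@[39:42]
pos 43 'a': at 20 (via fail)
pos 44 'b': at 21
pos 45 'a': at 22  ** P4@[41:45]
pos 46 'c': at 7 (via fail)  ** P1@[43:46]
pos 47 'a': at 20 (via fail)
pos 48 'b': at 21
pos 49 'a': at 22  ** P4@[45:49]
pos 50 'c': at 7 (via fail)  ** P1@[47:50]
pos 51 'd': at 25 (via fail)  ** P6@[49:51]
pos 52 'a': at 3 (via fail)  ** P0@[50:52]
pos 53 'c': at 19 (via fail)
pos 54 'd': at 25  ** P6@[52:54]
pos 55 'a': at 3 (via fail)  ** P0@[53:55]

Result: [[2,5],[20,5],[25,3],[27,5],[30,4],[31,1],[34,6],[35,0],[38,1],[41,4],[42,1],[45,4],[46,1],[49,4],[50,1],[51,6],[52,0],[54,6],[55,0]]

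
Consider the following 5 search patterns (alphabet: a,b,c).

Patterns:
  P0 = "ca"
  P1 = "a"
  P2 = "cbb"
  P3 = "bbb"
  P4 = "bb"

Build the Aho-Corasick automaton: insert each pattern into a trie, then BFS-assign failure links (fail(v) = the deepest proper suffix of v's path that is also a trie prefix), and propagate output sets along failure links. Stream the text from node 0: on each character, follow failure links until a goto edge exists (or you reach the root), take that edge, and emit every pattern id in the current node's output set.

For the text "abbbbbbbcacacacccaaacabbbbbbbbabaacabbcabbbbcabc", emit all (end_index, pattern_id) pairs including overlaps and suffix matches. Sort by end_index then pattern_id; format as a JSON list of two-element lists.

Build automaton:
Trie (insert patterns):
  n0 'ε': a→3 b→6 c→1
  n1 'c': a→2 b→4
  n2 'ca': ·  ←P0
  n3 'a': ·  ←P1
  n4 'cb': b→5
  n5 'cbb': ·  ←P2
  n6 'b': b→7
  n7 'bb': b→8  ←P4
  n8 'bbb': ·  ←P3

BFS fail/out derivation:
  n1('c'): parent n0 fail=0; on 'c' 0 → fail=0;  out ∅∪∅=∅
  n3('a'): parent n0 fail=0; on 'a' 0 → fail=0;  out {1}∪∅={1}
  n6('b'): parent n0 fail=0; on 'b' 0 → fail=0;  out ∅∪∅=∅
  n2('ca'): parent n1 fail=0; on 'a' 0 → fail=3;  out {0}∪{1}={0,1}
  n4('cb'): parent n1 fail=0; on 'b' 0 → fail=6;  out ∅∪∅=∅
  n7('bb'): parent n6 fail=0; on 'b' 0 → fail=6;  out {4}∪∅={4}
  n5('cbb'): parent n4 fail=6; on 'b' 6 → fail=7;  out {2}∪{4}={2,4}
  n8('bbb'): parent n7 fail=6; on 'b' 6 → fail=7;  out {3}∪{4}={3,4}

Text stream:
pos 0 'a': at 3  ** P1@[0:0]
pos 1 'b': at 6 ·f
pos 2 'b': at 7  ** P4@[1:2]
pos 3 'b': at 8  ** P3@[1:3],P4@[2:3]
pos 4 'b': at 8 ·f  ** P3@[2:4],P4@[3:4]
pos 5 'b': at 8 ·f  ** P3@[3:5],P4@[4:5]
pos 6 'b': at 8 ·f  ** P3@[4:6],P4@[5:6]
pos 7 'b': at 8 ·f  ** P3@[5:7],P4@[6:7]
pos 8 'c': at 1 ·f
pos 9 'a': at 2  ** P0@[8:9],P1@[9:9]
pos 10 'c': at 1 ·f
pos 11 'a': at 2  ** P0@[10:11],P1@[11:11]
pos 12 'c': at 1 ·f
pos 13 'a': at 2  ** P0@[12:13],P1@[13:13]
pos 14 'c': at 1 ·f
pos 15 'c': at 1 ·f
pos 16 'c': at 1 ·f
pos 17 'a': at 2  ** P0@[16:17],P1@[17:17]
pos 18 'a': at 3 ·f  ** P1@[18:18]
pos 19 'a': at 3 ·f  ** P1@[19:19]
pos 20 'c': at 1 ·f
pos 21 'a': at 2  ** P0@[20:21],P1@[21:21]
pos 22 'b': at 6 ·f
pos 23 'b': at 7  ** P4@[22:23]
pos 24 'b': at 8  ** P3@[22:24],P4@[23:24]
pos 25 'b': at 8 ·f  ** P3@[23:25],P4@[24:25]
pos 26 'b': at 8 ·f  ** P3@[24:26],P4@[25:26]
pos 27 'b': at 8 ·f  ** P3@[25:27],P4@[26:27]
pos 28 'b': at 8 ·f  ** P3@[26:28],P4@[27:28]
pos 29 'b': at 8 ·f  ** P3@[27:29],P4@[28:29]
pos 30 'a': at 3 ·f  ** P1@[30:30]
pos 31 'b': at 6 ·f
pos 32 'a': at 3 ·f  ** P1@[32:32]
pos 33 'a': at 3 ·f  ** P1@[33:33]
pos 34 'c': at 1 ·f
pos 35 'a': at 2  ** P0@[34:35],P1@[35:35]
pos 36 'b': at 6 ·f
pos 37 'b': at 7  ** P4@[36:37]
pos 38 'c': at 1 ·f
pos 39 'a': at 2  ** P0@[38:39],P1@[39:39]
pos 40 'b': at 6 ·f
pos 41 'b': at 7  ** P4@[40:41]
pos 42 'b': at 8  ** P3@[40:42],P4@[41:42]
pos 43 'b': at 8 ·f  ** P3@[41:43],P4@[42:43]
pos 44 'c': at 1 ·f
pos 45 'a': at 2  ** P0@[44:45],P1@[45:45]
pos 46 'b': at 6 ·f
pos 47 'c': at 1 ·f

Matches: [[0,1],[2,4],[3,3],[3,4],[4,3],[4,4],[5,3],[5,4],[6,3],[6,4],[7,3],[7,4],[9,0],[9,1],[11,0],[11,1],[13,0],[13,1],[17,0],[17,1],[18,1],[19,1],[21,0],[21,1],[23,4],[24,3],[24,4],[25,3],[25,4],[26,3],[26,4],[27,3],[27,4],[28,3],[28,4],[29,3],[29,4],[30,1],[32,1],[33,1],[35,0],[35,1],[37,4],[39,0],[39,1],[41,4],[42,3],[42,4],[43,3],[43,4],[45,0],[45,1]]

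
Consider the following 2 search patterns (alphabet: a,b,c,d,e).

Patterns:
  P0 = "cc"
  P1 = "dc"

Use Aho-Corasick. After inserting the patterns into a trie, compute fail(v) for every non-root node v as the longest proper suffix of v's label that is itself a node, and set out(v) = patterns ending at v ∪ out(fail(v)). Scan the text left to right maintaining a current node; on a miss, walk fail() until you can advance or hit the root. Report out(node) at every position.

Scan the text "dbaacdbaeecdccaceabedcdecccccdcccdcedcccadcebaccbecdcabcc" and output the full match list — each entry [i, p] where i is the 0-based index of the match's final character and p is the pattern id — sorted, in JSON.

Construct AC machine:
Trie (insert patterns):
  0='ε' goto c→1 d→3
  1='c' goto c→2
  2='cc' goto ·  ←P0
  3='d' goto c→4
  4='dc' goto ·  ←P1

Failure links (BFS by depth):
  fail(1) 'c': from fail(0)=0 chase 'c': 0 ⇒ 0;  out=∅∪out(0)=∅
  fail(3) 'd': from fail(0)=0 chase 'd': 0 ⇒ 0;  out=∅∪out(0)=∅
  fail(2) 'cc': from fail(1)=0 chase 'c': 0 ⇒ 1;  out={0}∪out(1)={0}
  fail(4) 'dc': from fail(3)=0 chase 'c': 0 ⇒ 1;  out={1}∪out(1)={1}

Scan:
[0] read 'd'  n0⇒n3
[1] read 'b'  n3⇒n0 (fail-walked)
[2] read 'a'  n0⇒n0
[3] read 'a'  n0⇒n0
[4] read 'c'  n0⇒n1
[5] read 'd'  n1⇒n3 (fail-walked)
[6] read 'b'  n3⇒n0 (fail-walked)
[7] read 'a'  n0⇒n0
[8] read 'e'  n0⇒n0
[9] read 'e'  n0⇒n0
[10] read 'c'  n0⇒n1
[11] read 'd'  n1⇒n3 (fail-walked)
[12] read 'c'  n3⇒n4  ** P1@[11:12]
[13] read 'c'  n4⇒n2 (fail-walked)  ** P0@[12:13]
[14] read 'a'  n2⇒n0 (fail-walked)
[15] read 'c'  n0⇒n1
[16] read 'e'  n1⇒n0 (fail-walked)
[17] read 'a'  n0⇒n0
[18] read 'b'  n0⇒n0
[19] read 'e'  n0⇒n0
[20] read 'd'  n0⇒n3
[21] read 'c'  n3⇒n4  ** P1@[20:21]
[22] read 'd'  n4⇒n3 (fail-walked)
[23] read 'e'  n3⇒n0 (fail-walked)
[24] read 'c'  n0⇒n1
[25] read 'c'  n1⇒n2  ** P0@[24:25]
[26] read 'c'  n2⇒n2 (fail-walked)  ** P0@[25:26]
[27] read 'c'  n2⇒n2 (fail-walked)  ** P0@[26:27]
[28] read 'c'  n2⇒n2 (fail-walked)  ** P0@[27:28]
[29] read 'd'  n2⇒n3 (fail-walked)
[30] read 'c'  n3⇒n4  ** P1@[29:30]
[31] read 'c'  n4⇒n2 (fail-walked)  ** P0@[30:31]
[32] read 'c'  n2⇒n2 (fail-walked)  ** P0@[31:32]
[33] read 'd'  n2⇒n3 (fail-walked)
[34] read 'c'  n3⇒n4  ** P1@[33:34]
[35] read 'e'  n4⇒n0 (fail-walked)
[36] read 'd'  n0⇒n3
[37] read 'c'  n3⇒n4  ** P1@[36:37]
[38] read 'c'  n4⇒n2 (fail-walked)  ** P0@[37:38]
[39] read 'c'  n2⇒n2 (fail-walked)  ** P0@[38:39]
[40] read 'a'  n2⇒n0 (fail-walked)
[41] read 'd'  n0⇒n3
[42] read 'c'  n3⇒n4  ** P1@[41:42]
[43] read 'e'  n4⇒n0 (fail-walked)
[44] read 'b'  n0⇒n0
[45] read 'a'  n0⇒n0
[46] read 'c'  n0⇒n1
[47] read 'c'  n1⇒n2  ** P0@[46:47]
[48] read 'b'  n2⇒n0 (fail-walked)
[49] read 'e'  n0⇒n0
[50] read 'c'  n0⇒n1
[51] read 'd'  n1⇒n3 (fail-walked)
[52] read 'c'  n3⇒n4  ** P1@[51:52]
[53] read 'a'  n4⇒n0 (fail-walked)
[54] read 'b'  n0⇒n0
[55] read 'c'  n0⇒n1
[56] read 'c'  n1⇒n2  ** P0@[55:56]

All matches (sorted): [[12,1],[13,0],[21,1],[25,0],[26,0],[27,0],[28,0],[30,1],[31,0],[32,0],[34,1],[37,1],[38,0],[39,0],[42,1],[47,0],[52,1],[56,0]]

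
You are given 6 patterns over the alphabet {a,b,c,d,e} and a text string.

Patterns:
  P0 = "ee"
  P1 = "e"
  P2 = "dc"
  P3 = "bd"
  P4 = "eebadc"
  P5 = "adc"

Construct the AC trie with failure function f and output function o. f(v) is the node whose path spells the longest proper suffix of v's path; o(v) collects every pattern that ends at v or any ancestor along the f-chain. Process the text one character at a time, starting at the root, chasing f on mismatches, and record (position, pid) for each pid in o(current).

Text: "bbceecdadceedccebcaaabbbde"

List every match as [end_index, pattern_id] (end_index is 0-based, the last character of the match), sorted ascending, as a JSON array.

Build automaton:
Trie (insert patterns):
  n0 'ε': a→11 b→5 d→3 e→1
  n1 'e': e→2  ←P1
  n2 'ee': b→7  ←P0
  n3 'd': c→4
  n4 'dc': ·  ←P2
  n5 'b': d→6
  n6 'bd': ·  ←P3
  n7 'eeb': a→8
  n8 'eeba': d→9
  n9 'eebad': c→10
  n10 'eebadc': ·  ←P4
  n11 'a': d→12
  n12 'ad': c→13
  n13 'adc': ·  ←P5

BFS fail/out derivation:
  n1('e'): parent n0 fail=0; on 'e' 0 → fail=0;  out {1}∪∅={1}
  n3('d'): parent n0 fail=0; on 'd' 0 → fail=0;  out ∅∪∅=∅
  n5('b'): parent n0 fail=0; on 'b' 0 → fail=0;  out ∅∪∅=∅
  n11('a'): parent n0 fail=0; on 'a' 0 → fail=0;  out ∅∪∅=∅
  n2('ee'): parent n1 fail=0; on 'e' 0 → fail=1;  out {0}∪{1}={0,1}
  n4('dc'): parent n3 fail=0; on 'c' 0 → fail=0;  out {2}∪∅={2}
  n6('bd'): parent n5 fail=0; on 'd' 0 → fail=3;  out {3}∪∅={3}
  n12('ad'): parent n11 fail=0; on 'd' 0 → fail=3;  out ∅∪∅=∅
  n7('eeb'): parent n2 fail=1; on 'b' 1→0 → fail=5;  out ∅∪∅=∅
  n13('adc'): parent n12 fail=3; on 'c' 3 → fail=4;  out {5}∪{2}={2,5}
  n8('eeba'): parent n7 fail=5; on 'a' 5→0 → fail=11;  out ∅∪∅=∅
  n9('eebad'): parent n8 fail=11; on 'd' 11 → fail=12;  out ∅∪∅=∅
  n10('eebadc'): parent n9 fail=12; on 'c' 12 → fail=13;  out {4}∪{2,5}={2,4,5}

Text stream:
pos 0 'b': at 5
pos 1 'b': at 5 (via fail)
pos 2 'c': at 0 (via fail)
pos 3 'e': at 1  → match P1@[3:3]
pos 4 'e': at 2  → match P0@[3:4],P1@[4:4]
pos 5 'c': at 0 (via fail)
pos 6 'd': at 3
pos 7 'a': at 11 (via fail)
pos 8 'd': at 12
pos 9 'c': at 13  → match P2@[8:9],P5@[7:9]
pos 10 'e': at 1 (via fail)  → match P1@[10:10]
pos 11 'e': at 2  → match P0@[10:11],P1@[11:11]
pos 12 'd': at 3 (via fail)
pos 13 'c': at 4  → match P2@[12:13]
pos 14 'c': at 0 (via fail)
pos 15 'e': at 1  → match P1@[15:15]
pos 16 'b': at 5 (via fail)
pos 17 'c': at 0 (via fail)
pos 18 'a': at 11
pos 19 'a': at 11 (via fail)
pos 20 'a': at 11 (via fail)
pos 21 'b': at 5 (via fail)
pos 22 'b': at 5 (via fail)
pos 23 'b': at 5 (via fail)
pos 24 'd': at 6  → match P3@[23:24]
pos 25 'e': at 1 (via fail)  → match P1@[25:25]

All matches (sorted): [[3,1],[4,0],[4,1],[9,2],[9,5],[10,1],[11,0],[11,1],[13,2],[15,1],[24,3],[25,1]]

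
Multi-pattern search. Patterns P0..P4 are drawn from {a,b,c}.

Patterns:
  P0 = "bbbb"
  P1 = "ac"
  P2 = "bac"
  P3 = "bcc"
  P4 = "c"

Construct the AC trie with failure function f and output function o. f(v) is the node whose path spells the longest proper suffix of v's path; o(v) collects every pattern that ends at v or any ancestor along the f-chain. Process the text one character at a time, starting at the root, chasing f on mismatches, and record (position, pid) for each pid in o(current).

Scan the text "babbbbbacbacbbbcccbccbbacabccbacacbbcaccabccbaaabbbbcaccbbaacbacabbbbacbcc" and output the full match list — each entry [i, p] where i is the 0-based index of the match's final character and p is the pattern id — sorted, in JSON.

Build:
Trie nodes:
  0='ε' goto a→5 b→1 c→11
  1='b' goto a→7 b→2 c→9
  2='bb' goto b→3
  3='bbb' goto b→4
  4='bbbb' goto ·  [P0 ends]
  5='a' goto c→6
  6='ac' goto ·  [P1 ends]
  7='ba' goto c→8
  8='bac' goto ·  [P2 ends]
  9='bc' goto c→10
  10='bcc' goto ·  [P3 ends]
  11='c' goto ·  [P4 ends]

BFS fail/out derivation:
  fail(1) 'b': from fail(0)=0 chase 'b': 0 ⇒ 0;  out=∅∪out(0)=∅
  fail(5) 'a': from fail(0)=0 chase 'a': 0 ⇒ 0;  out=∅∪out(0)=∅
  fail(11) 'c': from fail(0)=0 chase 'c': 0 ⇒ 0;  out={4}∪out(0)={4}
  fail(2) 'bb': from fail(1)=0 chase 'b': 0 ⇒ 1;  out=∅∪out(1)=∅
  fail(6) 'ac': from fail(5)=0 chase 'c': 0 ⇒ 11;  out={1}∪out(11)={1,4}
  fail(7) 'ba': from fail(1)=0 chase 'a': 0 ⇒ 5;  out=∅∪out(5)=∅
  fail(9) 'bc': from fail(1)=0 chase 'c': 0 ⇒ 11;  out=∅∪out(11)={4}
  fail(3) 'bbb': from fail(2)=1 chase 'b': 1 ⇒ 2;  out=∅∪out(2)=∅
  fail(8) 'bac': from fail(7)=5 chase 'c': 5 ⇒ 6;  out={2}∪out(6)={1,2,4}
  fail(10) 'bcc': from fail(9)=11 chase 'c': 11→0 ⇒ 11;  out={3}∪out(11)={3,4}
  fail(4) 'bbbb': from fail(3)=2 chase 'b': 2 ⇒ 3;  out={0}∪out(3)={0}

Run:
[0] read 'b'  n0⇒n1
[1] read 'a'  n1⇒n7
[2] read 'b'  n7⇒n1 ·f
[3] read 'b'  n1⇒n2
[4] read 'b'  n2⇒n3
[5] read 'b'  n3⇒n4  emit P0@[2:5]
[6] read 'b'  n4⇒n4 ·f  emit P0@[3:6]
[7] read 'a'  n4⇒n7 ·f
[8] read 'c'  n7⇒n8  emit P1@[7:8],P2@[6:8],P4@[8:8]
[9] read 'b'  n8⇒n1 ·f
[10] read 'a'  n1⇒n7
[11] read 'c'  n7⇒n8  emit P1@[10:11],P2@[9:11],P4@[11:11]
[12] read 'b'  n8⇒n1 ·f
[13] read 'b'  n1⇒n2
[14] read 'b'  n2⇒n3
[15] read 'c'  n3⇒n9 ·f  emit P4@[15:15]
[16] read 'c'  n9⇒n10  emit P3@[14:16],P4@[16:16]
[17] read 'c'  n10⇒n11 ·f  emit P4@[17:17]
[18] read 'b'  n11⇒n1 ·f
[19] read 'c'  n1⇒n9  emit P4@[19:19]
[20] read 'c'  n9⇒n10  emit P3@[18:20],P4@[20:20]
[21] read 'b'  n10⇒n1 ·f
[22] read 'b'  n1⇒n2
[23] read 'a'  n2⇒n7 ·f
[24] read 'c'  n7⇒n8  emit P1@[23:24],P2@[22:24],P4@[24:24]
[25] read 'a'  n8⇒n5 ·f
[26] read 'b'  n5⇒n1 ·f
[27] read 'c'  n1⇒n9  emit P4@[27:27]
[28] read 'c'  n9⇒n10  emit P3@[26:28],P4@[28:28]
[29] read 'b'  n10⇒n1 ·f
[30] read 'a'  n1⇒n7
[31] read 'c'  n7⇒n8  emit P1@[30:31],P2@[29:31],P4@[31:31]
[32] read 'a'  n8⇒n5 ·f
[33] read 'c'  n5⇒n6  emit P1@[32:33],P4@[33:33]
[34] read 'b'  n6⇒n1 ·f
[35] read 'b'  n1⇒n2
[36] read 'c'  n2⇒n9 ·f  emit P4@[36:36]
[37] read 'a'  n9⇒n5 ·f
[38] read 'c'  n5⇒n6  emit P1@[37:38],P4@[38:38]
[39] read 'c'  n6⇒n11 ·f  emit P4@[39:39]
[40] read 'a'  n11⇒n5 ·f
[41] read 'b'  n5⇒n1 ·f
[42] read 'c'  n1⇒n9  emit P4@[42:42]
[43] read 'c'  n9⇒n10  emit P3@[41:43],P4@[43:43]
[44] read 'b'  n10⇒n1 ·f
[45] read 'a'  n1⇒n7
[46] read 'a'  n7⇒n5 ·f
[47] read 'a'  n5⇒n5 ·f
[48] read 'b'  n5⇒n1 ·f
[49] read 'b'  n1⇒n2
[50] read 'b'  n2⇒n3
[51] read 'b'  n3⇒n4  emit P0@[48:51]
[52] read 'c'  n4⇒n9 ·f  emit P4@[52:52]
[53] read 'a'  n9⇒n5 ·f
[54] read 'c'  n5⇒n6  emit P1@[53:54],P4@[54:54]
[55] read 'c'  n6⇒n11 ·f  emit P4@[55:55]
[56] read 'b'  n11⇒n1 ·f
[57] read 'b'  n1⇒n2
[58] read 'a'  n2⇒n7 ·f
[59] read 'a'  n7⇒n5 ·f
[60] read 'c'  n5⇒n6  emit P1@[59:60],P4@[60:60]
[61] read 'b'  n6⇒n1 ·f
[62] read 'a'  n1⇒n7
[63] read 'c'  n7⇒n8  emit P1@[62:63],P2@[61:63],P4@[63:63]
[64] read 'a'  n8⇒n5 ·f
[65] read 'b'  n5⇒n1 ·f
[66] read 'b'  n1⇒n2
[67] read 'b'  n2⇒n3
[68] read 'b'  n3⇒n4  emit P0@[65:68]
[69] read 'a'  n4⇒n7 ·f
[70] read 'c'  n7⇒n8  emit P1@[69:70],P2@[68:70],P4@[70:70]
[71] read 'b'  n8⇒n1 ·f
[72] read 'c'  n1⇒n9  emit P4@[72:72]
[73] read 'c'  n9⇒n10  emit P3@[71:73],P4@[73:73]

All matches (sorted): [[5,0],[6,0],[8,1],[8,2],[8,4],[11,1],[11,2],[11,4],[15,4],[16,3],[16,4],[17,4],[19,4],[20,3],[20,4],[24,1],[24,2],[24,4],[27,4],[28,3],[28,4],[31,1],[31,2],[31,4],[33,1],[33,4],[36,4],[38,1],[38,4],[39,4],[42,4],[43,3],[43,4],[51,0],[52,4],[54,1],[54,4],[55,4],[60,1],[60,4],[63,1],[63,2],[63,4],[68,0],[70,1],[70,2],[70,4],[72,4],[73,3],[73,4]]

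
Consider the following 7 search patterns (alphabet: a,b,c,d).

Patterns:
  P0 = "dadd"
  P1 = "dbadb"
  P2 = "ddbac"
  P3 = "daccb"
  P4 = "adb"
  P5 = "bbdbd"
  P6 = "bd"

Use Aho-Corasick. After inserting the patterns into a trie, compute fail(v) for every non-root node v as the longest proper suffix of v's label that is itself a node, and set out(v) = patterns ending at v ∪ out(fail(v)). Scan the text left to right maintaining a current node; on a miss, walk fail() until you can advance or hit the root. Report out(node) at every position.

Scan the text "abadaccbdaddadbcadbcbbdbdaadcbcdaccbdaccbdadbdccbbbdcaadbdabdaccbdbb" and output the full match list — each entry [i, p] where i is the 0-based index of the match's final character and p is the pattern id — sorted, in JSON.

Build:
Trie (insert patterns):
  n0 'ε': a→16 b→19 d→1
  n1 'd': a→2 b→5 d→9
  n2 'da': c→13 d→3
  n3 'dad': d→4
  n4 'dadd': ·  ←P0
  n5 'db': a→6
  n6 'dba': d→7
  n7 'dbad': b→8
  n8 'dbadb': ·  ←P1
  n9 'dd': b→10
  n10 'ddb': a→11
  n11 'ddba': c→12
  n12 'ddbac': ·  ←P2
  n13 'dac': c→14
  n14 'dacc': b→15
  n15 'daccb': ·  ←P3
  n16 'a': d→17
  n17 'ad': b→18
  n18 'adb': ·  ←P4
  n19 'b': b→20 d→24
  n20 'bb': d→21
  n21 'bbd': b→22
  n22 'bbdb': d→23
  n23 'bbdbd': ·  ←P5
  n24 'bd': ·  ←P6

Failure links (BFS by depth):
  n1('d'): parent n0 fail=0; on 'd' 0 → fail=0;  out ∅∪∅=∅
  n16('a'): parent n0 fail=0; on 'a' 0 → fail=0;  out ∅∪∅=∅
  n19('b'): parent n0 fail=0; on 'b' 0 → fail=0;  out ∅∪∅=∅
  n2('da'): parent n1 fail=0; on 'a' 0 → fail=16;  out ∅∪∅=∅
  n5('db'): parent n1 fail=0; on 'b' 0 → fail=19;  out ∅∪∅=∅
  n9('dd'): parent n1 fail=0; on 'd' 0 → fail=1;  out ∅∪∅=∅
  n17('ad'): parent n16 fail=0; on 'd' 0 → fail=1;  out ∅∪∅=∅
  n20('bb'): parent n19 fail=0; on 'b' 0 → fail=19;  out ∅∪∅=∅
  n24('bd'): parent n19 fail=0; on 'd' 0 → fail=1;  out {6}∪∅={6}
  n3('dad'): parent n2 fail=16; on 'd' 16 → fail=17;  out ∅∪∅=∅
  n6('dba'): parent n5 fail=19; on 'a' 19→0 → fail=16;  out ∅∪∅=∅
  n10('ddb'): parent n9 fail=1; on 'b' 1 → fail=5;  out ∅∪∅=∅
  n13('dac'): parent n2 fail=16; on 'c' 16→0 → fail=0;  out ∅∪∅=∅
  n18('adb'): parent n17 fail=1; on 'b' 1 → fail=5;  out {4}∪∅={4}
  n21('bbd'): parent n20 fail=19; on 'd' 19 → fail=24;  out ∅∪{6}={6}
  n4('dadd'): parent n3 fail=17; on 'd' 17→1 → fail=9;  out {0}∪∅={0}
  n7('dbad'): parent n6 fail=16; on 'd' 16 → fail=17;  out ∅∪∅=∅
  n11('ddba'): parent n10 fail=5; on 'a' 5 → fail=6;  out ∅∪∅=∅
  n14('dacc'): parent n13 fail=0; on 'c' 0 → fail=0;  out ∅∪∅=∅
  n22('bbdb'): parent n21 fail=24; on 'b' 24→1 → fail=5;  out ∅∪∅=∅
  n8('dbadb'): parent n7 fail=17; on 'b' 17 → fail=18;  out {1}∪{4}={1,4}
  n12('ddbac'): parent n11 fail=6; on 'c' 6→16→0 → fail=0;  out {2}∪∅={2}
  n15('daccb'): parent n14 fail=0; on 'b' 0 → fail=19;  out {3}∪∅={3}
  n23('bbdbd'): parent n22 fail=5; on 'd' 5→19 → fail=24;  out {5}∪{6}={5,6}

Scan:
pos 0 'a': at 16
pos 1 'b': at 19 (fail-walked)
pos 2 'a': at 16 (fail-walked)
pos 3 'd': at 17
pos 4 'a': at 2 (fail-walked)
pos 5 'c': at 13
pos 6 'c': at 14
pos 7 'b': at 15  → match P3@[3:7]
pos 8 'd': at 24 (fail-walked)  → match P6@[7:8]
pos 9 'a': at 2 (fail-walked)
pos 10 'd': at 3
pos 11 'd': at 4  → match P0@[8:11]
pos 12 'a': at 2 (fail-walked)
pos 13 'd': at 3
pos 14 'b': at 18 (fail-walked)  → match P4@[12:14]
pos 15 'c': at 0 (fail-walked)
pos 16 'a': at 16
pos 17 'd': at 17
pos 18 'b': at 18  → match P4@[16:18]
pos 19 'c': at 0 (fail-walked)
pos 20 'b': at 19
pos 21 'b': at 20
pos 22 'd': at 21  → match P6@[21:22]
pos 23 'b': at 22
pos 24 'd': at 23  → match P5@[20:24],P6@[23:24]
pos 25 'a': at 2 (fail-walked)
pos 26 'a': at 16 (fail-walked)
pos 27 'd': at 17
pos 28 'c': at 0 (fail-walked)
pos 29 'b': at 19
pos 30 'c': at 0 (fail-walked)
pos 31 'd': at 1
pos 32 'a': at 2
pos 33 'c': at 13
pos 34 'c': at 14
pos 35 'b': at 15  → match P3@[31:35]
pos 36 'd': at 24 (fail-walked)  → match P6@[35:36]
pos 37 'a': at 2 (fail-walked)
pos 38 'c': at 13
pos 39 'c': at 14
pos 40 'b': at 15  → match P3@[36:40]
pos 41 'd': at 24 (fail-walked)  → match P6@[40:41]
pos 42 'a': at 2 (fail-walked)
pos 43 'd': at 3
pos 44 'b': at 18 (fail-walked)  → match P4@[42:44]
pos 45 'd': at 24 (fail-walked)  → match P6@[44:45]
pos 46 'c': at 0 (fail-walked)
pos 47 'c': at 0
pos 48 'b': at 19
pos 49 'b': at 20
pos 50 'b': at 20 (fail-walked)
pos 51 'd': at 21  → match P6@[50:51]
pos 52 'c': at 0 (fail-walked)
pos 53 'a': at 16
pos 54 'a': at 16 (fail-walked)
pos 55 'd': at 17
pos 56 'b': at 18  → match P4@[54:56]
pos 57 'd': at 24 (fail-walked)  → match P6@[56:57]
pos 58 'a': at 2 (fail-walked)
pos 59 'b': at 19 (fail-walked)
pos 60 'd': at 24  → match P6@[59:60]
pos 61 'a': at 2 (fail-walked)
pos 62 'c': at 13
pos 63 'c': at 14
pos 64 'b': at 15  → match P3@[60:64]
pos 65 'd': at 24 (fail-walked)  → match P6@[64:65]
pos 66 'b': at 5 (fail-walked)
pos 67 'b': at 20 (fail-walked)

All matches (sorted): [[7,3],[8,6],[11,0],[14,4],[18,4],[22,6],[24,5],[24,6],[35,3],[36,6],[40,3],[41,6],[44,4],[45,6],[51,6],[56,4],[57,6],[60,6],[64,3],[65,6]]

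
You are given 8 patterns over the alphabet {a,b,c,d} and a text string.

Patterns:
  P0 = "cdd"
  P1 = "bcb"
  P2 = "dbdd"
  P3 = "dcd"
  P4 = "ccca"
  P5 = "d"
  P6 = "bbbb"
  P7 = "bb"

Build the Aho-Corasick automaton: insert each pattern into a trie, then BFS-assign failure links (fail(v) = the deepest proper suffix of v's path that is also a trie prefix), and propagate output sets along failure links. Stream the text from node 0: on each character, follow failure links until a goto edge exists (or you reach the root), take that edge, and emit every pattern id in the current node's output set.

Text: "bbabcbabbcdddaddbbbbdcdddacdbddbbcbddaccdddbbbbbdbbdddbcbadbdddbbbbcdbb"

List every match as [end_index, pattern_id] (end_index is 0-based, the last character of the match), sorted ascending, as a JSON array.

Build:
Trie nodes:
  0='ε' goto b→4 c→1 d→7
  1='c' goto c→13 d→2
  2='cd' goto d→3
  3='cdd' goto ·  ←P0
  4='b' goto b→16 c→5
  5='bc' goto b→6
  6='bcb' goto ·  ←P1
  7='d' goto b→8 c→11  ←P5
  8='db' goto d→9
  9='dbd' goto d→10
  10='dbdd' goto ·  ←P2
  11='dc' goto d→12
  12='dcd' goto ·  ←P3
  13='cc' goto c→14
  14='ccc' goto a→15
  15='ccca' goto ·  ←P4
  16='bb' goto b→17  ←P7
  17='bbb' goto b→18
  18='bbbb' goto ·  ←P6

BFS fail/out derivation:
  fail(1) 'c': from fail(0)=0 chase 'c': 0 ⇒ 0;  out=∅∪out(0)=∅
  fail(4) 'b': from fail(0)=0 chase 'b': 0 ⇒ 0;  out=∅∪out(0)=∅
  fail(7) 'd': from fail(0)=0 chase 'd': 0 ⇒ 0;  out={5}∪out(0)={5}
  fail(2) 'cd': from fail(1)=0 chase 'd': 0 ⇒ 7;  out=∅∪out(7)={5}
  fail(5) 'bc': from fail(4)=0 chase 'c': 0 ⇒ 1;  out=∅∪out(1)=∅
  fail(8) 'db': from fail(7)=0 chase 'b': 0 ⇒ 4;  out=∅∪out(4)=∅
  fail(11) 'dc': from fail(7)=0 chase 'c': 0 ⇒ 1;  out=∅∪out(1)=∅
  fail(13) 'cc': from fail(1)=0 chase 'c': 0 ⇒ 1;  out=∅∪out(1)=∅
  fail(16) 'bb': from fail(4)=0 chase 'b': 0 ⇒ 4;  out={7}∪out(4)={7}
  fail(3) 'cdd': from fail(2)=7 chase 'd': 7→0 ⇒ 7;  out={0}∪out(7)={0,5}
  fail(6) 'bcb': from fail(5)=1 chase 'b': 1→0 ⇒ 4;  out={1}∪out(4)={1}
  fail(9) 'dbd': from fail(8)=4 chase 'd': 4→0 ⇒ 7;  out=∅∪out(7)={5}
  fail(12) 'dcd': from fail(11)=1 chase 'd': 1 ⇒ 2;  out={3}∪out(2)={3,5}
  fail(14) 'ccc': from fail(13)=1 chase 'c': 1 ⇒ 13;  out=∅∪out(13)=∅
  fail(17) 'bbb': from fail(16)=4 chase 'b': 4 ⇒ 16;  out=∅∪out(16)={7}
  fail(10) 'dbdd': from fail(9)=7 chase 'd': 7→0 ⇒ 7;  out={2}∪out(7)={2,5}
  fail(15) 'ccca': from fail(14)=13 chase 'a': 13→1→0 ⇒ 0;  out={4}∪out(0)={4}
  fail(18) 'bbbb': from fail(17)=16 chase 'b': 16 ⇒ 17;  out={6}∪out(17)={6,7}

Text stream:
i=0 'b': node 0→4
i=1 'b': node 4→16  ** P7@[0:1]
i=2 'a': node 16→0 (via fail)
i=3 'b': node 0→4
i=4 'c': node 4→5
i=5 'b': node 5→6  ** P1@[3:5]
i=6 'a': node 6→0 (via fail)
i=7 'b': node 0→4
i=8 'b': node 4→16  ** P7@[7:8]
i=9 'c': node 16→5 (via fail)
i=10 'd': node 5→2 (via fail)  ** P5@[10:10]
i=11 'd': node 2→3  ** P0@[9:11],P5@[11:11]
i=12 'd': node 3→7 (via fail)  ** P5@[12:12]
i=13 'a': node 7→0 (via fail)
i=14 'd': node 0→7  ** P5@[14:14]
i=15 'd': node 7→7 (via fail)  ** P5@[15:15]
i=16 'b': node 7→8
i=17 'b': node 8→16 (via fail)  ** P7@[16:17]
i=18 'b': node 16→17  ** P7@[17:18]
i=19 'b': node 17→18  ** P6@[16:19],P7@[18:19]
i=20 'd': node 18→7 (via fail)  ** P5@[20:20]
i=21 'c': node 7→11
i=22 'd': node 11→12  ** P3@[20:22],P5@[22:22]
i=23 'd': node 12→3 (via fail)  ** P0@[21:23],P5@[23:23]
i=24 'd': node 3→7 (via fail)  ** P5@[24:24]
i=25 'a': node 7→0 (via fail)
i=26 'c': node 0→1
i=27 'd': node 1→2  ** P5@[27:27]
i=28 'b': node 2→8 (via fail)
i=29 'd': node 8→9  ** P5@[29:29]
i=30 'd': node 9→10  ** P2@[27:30],P5@[30:30]
i=31 'b': node 10→8 (via fail)
i=32 'b': node 8→16 (via fail)  ** P7@[31:32]
i=33 'c': node 16→5 (via fail)
i=34 'b': node 5→6  ** P1@[32:34]
i=35 'd': node 6→7 (via fail)  ** P5@[35:35]
i=36 'd': node 7→7 (via fail)  ** P5@[36:36]
i=37 'a': node 7→0 (via fail)
i=38 'c': node 0→1
i=39 'c': node 1→13
i=40 'd': node 13→2 (via fail)  ** P5@[40:40]
i=41 'd': node 2→3  ** P0@[39:41],P5@[41:41]
i=42 'd': node 3→7 (via fail)  ** P5@[42:42]
i=43 'b': node 7→8
i=44 'b': node 8→16 (via fail)  ** P7@[43:44]
i=45 'b': node 16→17  ** P7@[44:45]
i=46 'b': node 17→18  ** P6@[43:46],P7@[45:46]
i=47 'b': node 18→18 (via fail)  ** P6@[44:47],P7@[46:47]
i=48 'd': node 18→7 (via fail)  ** P5@[48:48]
i=49 'b': node 7→8
i=50 'b': node 8→16 (via fail)  ** P7@[49:50]
i=51 'd': node 16→7 (via fail)  ** P5@[51:51]
i=52 'd': node 7→7 (via fail)  ** P5@[52:52]
i=53 'd': node 7→7 (via fail)  ** P5@[53:53]
i=54 'b': node 7→8
i=55 'c': node 8→5 (via fail)
i=56 'b': node 5→6  ** P1@[54:56]
i=57 'a': node 6→0 (via fail)
i=58 'd': node 0→7  ** P5@[58:58]
i=59 'b': node 7→8
i=60 'd': node 8→9  ** P5@[60:60]
i=61 'd': node 9→10  ** P2@[58:61],P5@[61:61]
i=62 'd': node 10→7 (via fail)  ** P5@[62:62]
i=63 'b': node 7→8
i=64 'b': node 8→16 (via fail)  ** P7@[63:64]
i=65 'b': node 16→17  ** P7@[64:65]
i=66 'b': node 17→18  ** P6@[63:66],P7@[65:66]
i=67 'c': node 18→5 (via fail)
i=68 'd': node 5→2 (via fail)  ** P5@[68:68]
i=69 'b': node 2→8 (via fail)
i=70 'b': node 8→16 (via fail)  ** P7@[69:70]

Result: [[1,7],[5,1],[8,7],[10,5],[11,0],[11,5],[12,5],[14,5],[15,5],[17,7],[18,7],[19,6],[19,7],[20,5],[22,3],[22,5],[23,0],[23,5],[24,5],[27,5],[29,5],[30,2],[30,5],[32,7],[34,1],[35,5],[36,5],[40,5],[41,0],[41,5],[42,5],[44,7],[45,7],[46,6],[46,7],[47,6],[47,7],[48,5],[50,7],[51,5],[52,5],[53,5],[56,1],[58,5],[60,5],[61,2],[61,5],[62,5],[64,7],[65,7],[66,6],[66,7],[68,5],[70,7]]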